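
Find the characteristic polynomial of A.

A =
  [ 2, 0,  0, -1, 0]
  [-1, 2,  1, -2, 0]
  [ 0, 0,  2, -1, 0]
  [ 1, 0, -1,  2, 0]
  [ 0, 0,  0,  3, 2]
x^5 - 10*x^4 + 40*x^3 - 80*x^2 + 80*x - 32

Expanding det(x·I − A) (e.g. by cofactor expansion or by noting that A is similar to its Jordan form J, which has the same characteristic polynomial as A) gives
  χ_A(x) = x^5 - 10*x^4 + 40*x^3 - 80*x^2 + 80*x - 32
which factors as (x - 2)^5. The eigenvalues (with algebraic multiplicities) are λ = 2 with multiplicity 5.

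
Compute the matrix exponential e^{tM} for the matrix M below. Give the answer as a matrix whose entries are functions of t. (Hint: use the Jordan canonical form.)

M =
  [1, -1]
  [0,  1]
e^{tM} =
  [exp(t), -t*exp(t)]
  [0, exp(t)]

Strategy: write M = P · J · P⁻¹ where J is a Jordan canonical form, so e^{tM} = P · e^{tJ} · P⁻¹, and e^{tJ} can be computed block-by-block.

M has Jordan form
J =
  [1, 1]
  [0, 1]
(up to reordering of blocks).

Per-block formulas:
  For a 2×2 Jordan block J_2(1): exp(t · J_2(1)) = e^(1t)·(I + t·N), where N is the 2×2 nilpotent shift.

After assembling e^{tJ} and conjugating by P, we get:

e^{tM} =
  [exp(t), -t*exp(t)]
  [0, exp(t)]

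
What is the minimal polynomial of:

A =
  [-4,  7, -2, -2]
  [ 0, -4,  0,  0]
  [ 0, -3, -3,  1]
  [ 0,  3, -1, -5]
x^2 + 8*x + 16

The characteristic polynomial is χ_A(x) = (x + 4)^4, so the eigenvalues are known. The minimal polynomial is
  m_A(x) = Π_λ (x − λ)^{k_λ}
where k_λ is the size of the *largest* Jordan block for λ (equivalently, the smallest k with (A − λI)^k v = 0 for every generalised eigenvector v of λ).

  λ = -4: largest Jordan block has size 2, contributing (x + 4)^2

So m_A(x) = (x + 4)^2 = x^2 + 8*x + 16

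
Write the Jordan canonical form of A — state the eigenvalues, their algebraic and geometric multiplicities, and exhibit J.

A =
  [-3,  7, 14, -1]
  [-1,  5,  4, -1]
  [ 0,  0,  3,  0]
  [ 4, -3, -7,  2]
J_1(-2) ⊕ J_3(3)

The characteristic polynomial is
  det(x·I − A) = x^4 - 7*x^3 + 9*x^2 + 27*x - 54 = (x - 3)^3*(x + 2)

Eigenvalues and multiplicities (the geometric multiplicity of λ is n − rank(A − λI), which equals the number of Jordan blocks for λ):
  λ = -2: algebraic multiplicity = 1, geometric multiplicity = 1
  λ = 3: algebraic multiplicity = 3, geometric multiplicity = 1

Determining the block sizes for each eigenvalue:
  λ = -2: one block (gm = 1), so the single block has size am = 1 → block sizes [1]
  λ = 3: one block (gm = 1), so the single block has size am = 3 → block sizes [3]

Assembling the blocks gives a Jordan form
J =
  [-2, 0, 0, 0]
  [ 0, 3, 1, 0]
  [ 0, 0, 3, 1]
  [ 0, 0, 0, 3]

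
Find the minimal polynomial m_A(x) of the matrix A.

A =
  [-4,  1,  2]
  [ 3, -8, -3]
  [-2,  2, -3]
x^3 + 15*x^2 + 75*x + 125

The characteristic polynomial is χ_A(x) = (x + 5)^3, so the eigenvalues are known. The minimal polynomial is
  m_A(x) = Π_λ (x − λ)^{k_λ}
where k_λ is the size of the *largest* Jordan block for λ (equivalently, the smallest k with (A − λI)^k v = 0 for every generalised eigenvector v of λ).

  λ = -5: largest Jordan block has size 3, contributing (x + 5)^3

So m_A(x) = (x + 5)^3 = x^3 + 15*x^2 + 75*x + 125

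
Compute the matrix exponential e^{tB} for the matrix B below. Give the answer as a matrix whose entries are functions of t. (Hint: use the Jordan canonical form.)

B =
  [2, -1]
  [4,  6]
e^{tB} =
  [-2*t*exp(4*t) + exp(4*t), -t*exp(4*t)]
  [4*t*exp(4*t), 2*t*exp(4*t) + exp(4*t)]

Strategy: write B = P · J · P⁻¹ where J is a Jordan canonical form, so e^{tB} = P · e^{tJ} · P⁻¹, and e^{tJ} can be computed block-by-block.

B has Jordan form
J =
  [4, 1]
  [0, 4]
(up to reordering of blocks).

Per-block formulas:
  For a 2×2 Jordan block J_2(4): exp(t · J_2(4)) = e^(4t)·(I + t·N), where N is the 2×2 nilpotent shift.

After assembling e^{tJ} and conjugating by P, we get:

e^{tB} =
  [-2*t*exp(4*t) + exp(4*t), -t*exp(4*t)]
  [4*t*exp(4*t), 2*t*exp(4*t) + exp(4*t)]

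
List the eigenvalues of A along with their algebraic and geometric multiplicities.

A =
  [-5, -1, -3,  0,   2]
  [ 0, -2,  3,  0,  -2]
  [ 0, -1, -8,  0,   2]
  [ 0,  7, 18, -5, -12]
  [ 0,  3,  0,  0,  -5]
λ = -5: alg = 5, geom = 3

Step 1 — factor the characteristic polynomial to read off the algebraic multiplicities:
  χ_A(x) = (x + 5)^5

Step 2 — compute geometric multiplicities via the rank-nullity identity g(λ) = n − rank(A − λI):
  rank(A − (-5)·I) = 2, so dim ker(A − (-5)·I) = n − 2 = 3

Summary:
  λ = -5: algebraic multiplicity = 5, geometric multiplicity = 3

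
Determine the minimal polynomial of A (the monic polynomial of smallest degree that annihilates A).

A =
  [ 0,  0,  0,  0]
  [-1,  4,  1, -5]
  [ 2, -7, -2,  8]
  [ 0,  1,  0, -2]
x^3

The characteristic polynomial is χ_A(x) = x^4, so the eigenvalues are known. The minimal polynomial is
  m_A(x) = Π_λ (x − λ)^{k_λ}
where k_λ is the size of the *largest* Jordan block for λ (equivalently, the smallest k with (A − λI)^k v = 0 for every generalised eigenvector v of λ).

  λ = 0: largest Jordan block has size 3, contributing (x − 0)^3

So m_A(x) = x^3 = x^3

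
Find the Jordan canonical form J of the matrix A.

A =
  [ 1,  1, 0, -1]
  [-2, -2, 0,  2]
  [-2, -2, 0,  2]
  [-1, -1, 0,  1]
J_2(0) ⊕ J_1(0) ⊕ J_1(0)

The characteristic polynomial is
  det(x·I − A) = x^4

Eigenvalues and multiplicities (the geometric multiplicity of λ is n − rank(A − λI), which equals the number of Jordan blocks for λ):
  λ = 0: algebraic multiplicity = 4, geometric multiplicity = 3

Determining the block sizes for each eigenvalue:
  λ = 0: 3 blocks summing to 4 forces exactly one block of size 2 and the rest size 1 → block sizes [2, 1, 1]

Assembling the blocks gives a Jordan form
J =
  [0, 1, 0, 0]
  [0, 0, 0, 0]
  [0, 0, 0, 0]
  [0, 0, 0, 0]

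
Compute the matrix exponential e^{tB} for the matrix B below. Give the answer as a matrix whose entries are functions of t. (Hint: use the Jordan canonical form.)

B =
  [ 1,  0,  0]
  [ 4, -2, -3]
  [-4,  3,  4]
e^{tB} =
  [exp(t), 0, 0]
  [4*t*exp(t), -3*t*exp(t) + exp(t), -3*t*exp(t)]
  [-4*t*exp(t), 3*t*exp(t), 3*t*exp(t) + exp(t)]

Strategy: write B = P · J · P⁻¹ where J is a Jordan canonical form, so e^{tB} = P · e^{tJ} · P⁻¹, and e^{tJ} can be computed block-by-block.

B has Jordan form
J =
  [1, 1, 0]
  [0, 1, 0]
  [0, 0, 1]
(up to reordering of blocks).

Per-block formulas:
  For a 2×2 Jordan block J_2(1): exp(t · J_2(1)) = e^(1t)·(I + t·N), where N is the 2×2 nilpotent shift.
  For a 1×1 block at λ = 1: exp(t · [1]) = [e^(1t)].

After assembling e^{tJ} and conjugating by P, we get:

e^{tB} =
  [exp(t), 0, 0]
  [4*t*exp(t), -3*t*exp(t) + exp(t), -3*t*exp(t)]
  [-4*t*exp(t), 3*t*exp(t), 3*t*exp(t) + exp(t)]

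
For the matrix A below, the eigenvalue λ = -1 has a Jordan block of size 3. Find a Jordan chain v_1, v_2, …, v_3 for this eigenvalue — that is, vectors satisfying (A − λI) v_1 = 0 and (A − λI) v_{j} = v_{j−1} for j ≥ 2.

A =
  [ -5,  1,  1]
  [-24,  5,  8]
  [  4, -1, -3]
A Jordan chain for λ = -1 of length 3:
v_1 = (-4, -16, 0)ᵀ
v_2 = (-4, -24, 4)ᵀ
v_3 = (1, 0, 0)ᵀ

Let N = A − (-1)·I. We want v_3 with N^3 v_3 = 0 but N^2 v_3 ≠ 0; then v_{j-1} := N · v_j for j = 3, …, 2.

Pick v_3 = (1, 0, 0)ᵀ.
Then v_2 = N · v_3 = (-4, -24, 4)ᵀ.
Then v_1 = N · v_2 = (-4, -16, 0)ᵀ.

Sanity check: (A − (-1)·I) v_1 = (0, 0, 0)ᵀ = 0. ✓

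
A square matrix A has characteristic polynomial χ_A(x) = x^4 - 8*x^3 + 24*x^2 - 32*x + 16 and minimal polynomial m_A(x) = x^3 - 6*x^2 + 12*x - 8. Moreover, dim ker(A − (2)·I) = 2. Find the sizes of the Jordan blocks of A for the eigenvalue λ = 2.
Block sizes for λ = 2: [3, 1]

Step 1 — from the characteristic polynomial, algebraic multiplicity of λ = 2 is 4. From dim ker(A − (2)·I) = 2, there are exactly 2 Jordan blocks for λ = 2.
Step 2 — from the minimal polynomial, the factor (x − 2)^3 tells us the largest block for λ = 2 has size 3.
Step 3 — with total size 4, 2 blocks, and largest block 3, the block sizes (in nonincreasing order) are [3, 1].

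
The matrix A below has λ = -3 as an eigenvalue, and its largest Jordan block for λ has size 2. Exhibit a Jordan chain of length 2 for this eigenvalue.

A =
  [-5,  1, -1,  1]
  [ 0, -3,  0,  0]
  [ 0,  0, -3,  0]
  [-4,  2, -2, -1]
A Jordan chain for λ = -3 of length 2:
v_1 = (-2, 0, 0, -4)ᵀ
v_2 = (1, 0, 0, 0)ᵀ

Let N = A − (-3)·I. We want v_2 with N^2 v_2 = 0 but N^1 v_2 ≠ 0; then v_{j-1} := N · v_j for j = 2, …, 2.

Pick v_2 = (1, 0, 0, 0)ᵀ.
Then v_1 = N · v_2 = (-2, 0, 0, -4)ᵀ.

Sanity check: (A − (-3)·I) v_1 = (0, 0, 0, 0)ᵀ = 0. ✓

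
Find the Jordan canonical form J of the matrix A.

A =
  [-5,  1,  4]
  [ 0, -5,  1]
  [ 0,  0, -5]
J_3(-5)

The characteristic polynomial is
  det(x·I − A) = x^3 + 15*x^2 + 75*x + 125 = (x + 5)^3

Eigenvalues and multiplicities (the geometric multiplicity of λ is n − rank(A − λI), which equals the number of Jordan blocks for λ):
  λ = -5: algebraic multiplicity = 3, geometric multiplicity = 1

Determining the block sizes for each eigenvalue:
  λ = -5: one block (gm = 1), so the single block has size am = 3 → block sizes [3]

Assembling the blocks gives a Jordan form
J =
  [-5,  1,  0]
  [ 0, -5,  1]
  [ 0,  0, -5]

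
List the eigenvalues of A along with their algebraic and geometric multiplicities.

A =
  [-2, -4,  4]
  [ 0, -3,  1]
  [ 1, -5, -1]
λ = -2: alg = 3, geom = 1

Step 1 — factor the characteristic polynomial to read off the algebraic multiplicities:
  χ_A(x) = (x + 2)^3

Step 2 — compute geometric multiplicities via the rank-nullity identity g(λ) = n − rank(A − λI):
  rank(A − (-2)·I) = 2, so dim ker(A − (-2)·I) = n − 2 = 1

Summary:
  λ = -2: algebraic multiplicity = 3, geometric multiplicity = 1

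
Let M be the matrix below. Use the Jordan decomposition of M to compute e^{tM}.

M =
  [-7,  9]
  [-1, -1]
e^{tM} =
  [-3*t*exp(-4*t) + exp(-4*t), 9*t*exp(-4*t)]
  [-t*exp(-4*t), 3*t*exp(-4*t) + exp(-4*t)]

Strategy: write M = P · J · P⁻¹ where J is a Jordan canonical form, so e^{tM} = P · e^{tJ} · P⁻¹, and e^{tJ} can be computed block-by-block.

M has Jordan form
J =
  [-4,  1]
  [ 0, -4]
(up to reordering of blocks).

Per-block formulas:
  For a 2×2 Jordan block J_2(-4): exp(t · J_2(-4)) = e^(-4t)·(I + t·N), where N is the 2×2 nilpotent shift.

After assembling e^{tJ} and conjugating by P, we get:

e^{tM} =
  [-3*t*exp(-4*t) + exp(-4*t), 9*t*exp(-4*t)]
  [-t*exp(-4*t), 3*t*exp(-4*t) + exp(-4*t)]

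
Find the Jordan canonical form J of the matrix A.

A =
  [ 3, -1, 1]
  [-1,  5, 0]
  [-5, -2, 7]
J_3(5)

The characteristic polynomial is
  det(x·I − A) = x^3 - 15*x^2 + 75*x - 125 = (x - 5)^3

Eigenvalues and multiplicities (the geometric multiplicity of λ is n − rank(A − λI), which equals the number of Jordan blocks for λ):
  λ = 5: algebraic multiplicity = 3, geometric multiplicity = 1

Determining the block sizes for each eigenvalue:
  λ = 5: one block (gm = 1), so the single block has size am = 3 → block sizes [3]

Assembling the blocks gives a Jordan form
J =
  [5, 1, 0]
  [0, 5, 1]
  [0, 0, 5]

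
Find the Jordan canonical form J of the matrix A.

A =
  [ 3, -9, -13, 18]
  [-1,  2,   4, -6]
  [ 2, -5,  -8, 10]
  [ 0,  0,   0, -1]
J_3(-1) ⊕ J_1(-1)

The characteristic polynomial is
  det(x·I − A) = x^4 + 4*x^3 + 6*x^2 + 4*x + 1 = (x + 1)^4

Eigenvalues and multiplicities (the geometric multiplicity of λ is n − rank(A − λI), which equals the number of Jordan blocks for λ):
  λ = -1: algebraic multiplicity = 4, geometric multiplicity = 2

Determining the block sizes for each eigenvalue:
  λ = -1: with am = 4 and gm = 2, the partition is not yet determined (e.g. several partitions of 4 into 2 parts exist). Let N = A − (-1)·I. Computing rank(N^1) = 2, rank(N^2) = 1, rank(N^3) = 0; the number of blocks of size ≥ j is rank(N^{j−1}) − rank(N^j), giving [2, 1, 1]. So we have 1 block(s) of size 3, 1 block(s) of size 1 → block sizes [3, 1]

Assembling the blocks gives a Jordan form
J =
  [-1,  1,  0,  0]
  [ 0, -1,  1,  0]
  [ 0,  0, -1,  0]
  [ 0,  0,  0, -1]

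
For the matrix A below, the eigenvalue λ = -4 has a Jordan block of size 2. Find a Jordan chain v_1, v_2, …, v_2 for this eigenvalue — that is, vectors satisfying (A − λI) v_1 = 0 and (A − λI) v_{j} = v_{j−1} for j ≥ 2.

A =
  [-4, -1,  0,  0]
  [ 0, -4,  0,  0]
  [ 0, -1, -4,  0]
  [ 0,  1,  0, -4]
A Jordan chain for λ = -4 of length 2:
v_1 = (-1, 0, -1, 1)ᵀ
v_2 = (0, 1, 0, 0)ᵀ

Let N = A − (-4)·I. We want v_2 with N^2 v_2 = 0 but N^1 v_2 ≠ 0; then v_{j-1} := N · v_j for j = 2, …, 2.

Pick v_2 = (0, 1, 0, 0)ᵀ.
Then v_1 = N · v_2 = (-1, 0, -1, 1)ᵀ.

Sanity check: (A − (-4)·I) v_1 = (0, 0, 0, 0)ᵀ = 0. ✓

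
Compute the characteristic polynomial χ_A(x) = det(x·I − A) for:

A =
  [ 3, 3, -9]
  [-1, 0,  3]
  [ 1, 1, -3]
x^3

Expanding det(x·I − A) (e.g. by cofactor expansion or by noting that A is similar to its Jordan form J, which has the same characteristic polynomial as A) gives
  χ_A(x) = x^3
which factors as x^3. The eigenvalues (with algebraic multiplicities) are λ = 0 with multiplicity 3.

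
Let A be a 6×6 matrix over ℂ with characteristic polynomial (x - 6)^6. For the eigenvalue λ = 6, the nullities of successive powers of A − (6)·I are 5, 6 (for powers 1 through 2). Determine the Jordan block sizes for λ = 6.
Block sizes for λ = 6: [2, 1, 1, 1, 1]

From the dimensions of kernels of powers, the number of Jordan blocks of size at least j is d_j − d_{j−1} where d_j = dim ker(N^j) (with d_0 = 0). Computing the differences gives [5, 1].
The number of blocks of size exactly k is (#blocks of size ≥ k) − (#blocks of size ≥ k + 1), so the partition is: 4 block(s) of size 1, 1 block(s) of size 2.
In nonincreasing order the block sizes are [2, 1, 1, 1, 1].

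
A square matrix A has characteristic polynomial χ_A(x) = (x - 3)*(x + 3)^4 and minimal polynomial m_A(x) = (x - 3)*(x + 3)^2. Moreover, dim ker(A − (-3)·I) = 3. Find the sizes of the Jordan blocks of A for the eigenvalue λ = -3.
Block sizes for λ = -3: [2, 1, 1]

Step 1 — from the characteristic polynomial, algebraic multiplicity of λ = -3 is 4. From dim ker(A − (-3)·I) = 3, there are exactly 3 Jordan blocks for λ = -3.
Step 2 — from the minimal polynomial, the factor (x + 3)^2 tells us the largest block for λ = -3 has size 2.
Step 3 — with total size 4, 3 blocks, and largest block 2, the block sizes (in nonincreasing order) are [2, 1, 1].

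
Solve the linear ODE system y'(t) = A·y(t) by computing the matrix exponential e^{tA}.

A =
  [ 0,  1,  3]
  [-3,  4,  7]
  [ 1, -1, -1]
e^{tA} =
  [t^2*exp(t)/2 - t*exp(t) + exp(t), -t^2*exp(t)/2 + t*exp(t), -t^2*exp(t) + 3*t*exp(t)]
  [t^2*exp(t)/2 - 3*t*exp(t), -t^2*exp(t)/2 + 3*t*exp(t) + exp(t), -t^2*exp(t) + 7*t*exp(t)]
  [t*exp(t), -t*exp(t), -2*t*exp(t) + exp(t)]

Strategy: write A = P · J · P⁻¹ where J is a Jordan canonical form, so e^{tA} = P · e^{tJ} · P⁻¹, and e^{tJ} can be computed block-by-block.

A has Jordan form
J =
  [1, 1, 0]
  [0, 1, 1]
  [0, 0, 1]
(up to reordering of blocks).

Per-block formulas:
  For a 3×3 Jordan block J_3(1): exp(t · J_3(1)) = e^(1t)·(I + t·N + (t^2/2)·N^2), where N is the 3×3 nilpotent shift.

After assembling e^{tJ} and conjugating by P, we get:

e^{tA} =
  [t^2*exp(t)/2 - t*exp(t) + exp(t), -t^2*exp(t)/2 + t*exp(t), -t^2*exp(t) + 3*t*exp(t)]
  [t^2*exp(t)/2 - 3*t*exp(t), -t^2*exp(t)/2 + 3*t*exp(t) + exp(t), -t^2*exp(t) + 7*t*exp(t)]
  [t*exp(t), -t*exp(t), -2*t*exp(t) + exp(t)]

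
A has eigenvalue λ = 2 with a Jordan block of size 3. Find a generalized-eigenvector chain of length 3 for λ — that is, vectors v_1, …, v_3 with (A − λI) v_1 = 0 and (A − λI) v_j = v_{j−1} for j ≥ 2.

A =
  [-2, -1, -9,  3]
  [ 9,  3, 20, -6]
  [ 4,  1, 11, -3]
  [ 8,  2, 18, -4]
A Jordan chain for λ = 2 of length 3:
v_1 = (-5, 5, 5, 10)ᵀ
v_2 = (-4, 9, 4, 8)ᵀ
v_3 = (1, 0, 0, 0)ᵀ

Let N = A − (2)·I. We want v_3 with N^3 v_3 = 0 but N^2 v_3 ≠ 0; then v_{j-1} := N · v_j for j = 3, …, 2.

Pick v_3 = (1, 0, 0, 0)ᵀ.
Then v_2 = N · v_3 = (-4, 9, 4, 8)ᵀ.
Then v_1 = N · v_2 = (-5, 5, 5, 10)ᵀ.

Sanity check: (A − (2)·I) v_1 = (0, 0, 0, 0)ᵀ = 0. ✓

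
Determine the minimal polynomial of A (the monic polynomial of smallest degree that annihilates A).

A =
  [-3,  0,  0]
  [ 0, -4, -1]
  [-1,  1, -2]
x^3 + 9*x^2 + 27*x + 27

The characteristic polynomial is χ_A(x) = (x + 3)^3, so the eigenvalues are known. The minimal polynomial is
  m_A(x) = Π_λ (x − λ)^{k_λ}
where k_λ is the size of the *largest* Jordan block for λ (equivalently, the smallest k with (A − λI)^k v = 0 for every generalised eigenvector v of λ).

  λ = -3: largest Jordan block has size 3, contributing (x + 3)^3

So m_A(x) = (x + 3)^3 = x^3 + 9*x^2 + 27*x + 27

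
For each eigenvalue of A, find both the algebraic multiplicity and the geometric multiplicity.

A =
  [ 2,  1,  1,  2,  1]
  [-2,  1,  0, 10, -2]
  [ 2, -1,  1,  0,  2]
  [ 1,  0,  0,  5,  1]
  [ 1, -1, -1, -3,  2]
λ = 1: alg = 3, geom = 1; λ = 4: alg = 2, geom = 1

Step 1 — factor the characteristic polynomial to read off the algebraic multiplicities:
  χ_A(x) = (x - 4)^2*(x - 1)^3

Step 2 — compute geometric multiplicities via the rank-nullity identity g(λ) = n − rank(A − λI):
  rank(A − (1)·I) = 4, so dim ker(A − (1)·I) = n − 4 = 1
  rank(A − (4)·I) = 4, so dim ker(A − (4)·I) = n − 4 = 1

Summary:
  λ = 1: algebraic multiplicity = 3, geometric multiplicity = 1
  λ = 4: algebraic multiplicity = 2, geometric multiplicity = 1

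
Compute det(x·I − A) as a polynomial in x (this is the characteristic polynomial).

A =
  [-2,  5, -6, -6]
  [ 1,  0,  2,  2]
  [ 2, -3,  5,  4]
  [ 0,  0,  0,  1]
x^4 - 4*x^3 + 6*x^2 - 4*x + 1

Expanding det(x·I − A) (e.g. by cofactor expansion or by noting that A is similar to its Jordan form J, which has the same characteristic polynomial as A) gives
  χ_A(x) = x^4 - 4*x^3 + 6*x^2 - 4*x + 1
which factors as (x - 1)^4. The eigenvalues (with algebraic multiplicities) are λ = 1 with multiplicity 4.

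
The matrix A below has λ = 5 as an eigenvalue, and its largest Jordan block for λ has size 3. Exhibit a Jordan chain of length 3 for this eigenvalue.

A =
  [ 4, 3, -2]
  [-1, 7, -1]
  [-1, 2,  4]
A Jordan chain for λ = 5 of length 3:
v_1 = (-1, -1, -1)ᵀ
v_2 = (3, 2, 2)ᵀ
v_3 = (0, 1, 0)ᵀ

Let N = A − (5)·I. We want v_3 with N^3 v_3 = 0 but N^2 v_3 ≠ 0; then v_{j-1} := N · v_j for j = 3, …, 2.

Pick v_3 = (0, 1, 0)ᵀ.
Then v_2 = N · v_3 = (3, 2, 2)ᵀ.
Then v_1 = N · v_2 = (-1, -1, -1)ᵀ.

Sanity check: (A − (5)·I) v_1 = (0, 0, 0)ᵀ = 0. ✓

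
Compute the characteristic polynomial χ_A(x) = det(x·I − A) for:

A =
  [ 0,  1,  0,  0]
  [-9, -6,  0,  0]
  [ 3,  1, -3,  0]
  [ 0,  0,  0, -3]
x^4 + 12*x^3 + 54*x^2 + 108*x + 81

Expanding det(x·I − A) (e.g. by cofactor expansion or by noting that A is similar to its Jordan form J, which has the same characteristic polynomial as A) gives
  χ_A(x) = x^4 + 12*x^3 + 54*x^2 + 108*x + 81
which factors as (x + 3)^4. The eigenvalues (with algebraic multiplicities) are λ = -3 with multiplicity 4.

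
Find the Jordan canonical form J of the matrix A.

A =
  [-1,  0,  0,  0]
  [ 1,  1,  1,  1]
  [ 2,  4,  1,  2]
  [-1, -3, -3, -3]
J_1(-1) ⊕ J_1(-1) ⊕ J_2(0)

The characteristic polynomial is
  det(x·I − A) = x^4 + 2*x^3 + x^2 = x^2*(x + 1)^2

Eigenvalues and multiplicities (the geometric multiplicity of λ is n − rank(A − λI), which equals the number of Jordan blocks for λ):
  λ = -1: algebraic multiplicity = 2, geometric multiplicity = 2
  λ = 0: algebraic multiplicity = 2, geometric multiplicity = 1

Determining the block sizes for each eigenvalue:
  λ = -1: gm = am = 2, so every block has size 1 → block sizes [1, 1]
  λ = 0: one block (gm = 1), so the single block has size am = 2 → block sizes [2]

Assembling the blocks gives a Jordan form
J =
  [-1,  0, 0, 0]
  [ 0, -1, 0, 0]
  [ 0,  0, 0, 1]
  [ 0,  0, 0, 0]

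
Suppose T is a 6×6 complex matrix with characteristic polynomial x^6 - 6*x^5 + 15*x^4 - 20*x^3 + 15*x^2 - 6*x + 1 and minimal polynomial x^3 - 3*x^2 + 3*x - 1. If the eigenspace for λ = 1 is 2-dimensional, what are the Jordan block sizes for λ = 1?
Block sizes for λ = 1: [3, 3]

Step 1 — from the characteristic polynomial, algebraic multiplicity of λ = 1 is 6. From dim ker(T − (1)·I) = 2, there are exactly 2 Jordan blocks for λ = 1.
Step 2 — from the minimal polynomial, the factor (x − 1)^3 tells us the largest block for λ = 1 has size 3.
Step 3 — with total size 6, 2 blocks, and largest block 3, the block sizes (in nonincreasing order) are [3, 3].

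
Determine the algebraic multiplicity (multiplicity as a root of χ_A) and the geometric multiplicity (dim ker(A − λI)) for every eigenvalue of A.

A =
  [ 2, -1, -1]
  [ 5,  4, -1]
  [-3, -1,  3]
λ = 3: alg = 3, geom = 1

Step 1 — factor the characteristic polynomial to read off the algebraic multiplicities:
  χ_A(x) = (x - 3)^3

Step 2 — compute geometric multiplicities via the rank-nullity identity g(λ) = n − rank(A − λI):
  rank(A − (3)·I) = 2, so dim ker(A − (3)·I) = n − 2 = 1

Summary:
  λ = 3: algebraic multiplicity = 3, geometric multiplicity = 1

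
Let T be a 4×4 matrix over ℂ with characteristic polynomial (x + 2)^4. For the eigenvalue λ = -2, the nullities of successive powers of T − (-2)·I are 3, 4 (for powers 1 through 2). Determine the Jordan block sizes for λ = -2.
Block sizes for λ = -2: [2, 1, 1]

From the dimensions of kernels of powers, the number of Jordan blocks of size at least j is d_j − d_{j−1} where d_j = dim ker(N^j) (with d_0 = 0). Computing the differences gives [3, 1].
The number of blocks of size exactly k is (#blocks of size ≥ k) − (#blocks of size ≥ k + 1), so the partition is: 2 block(s) of size 1, 1 block(s) of size 2.
In nonincreasing order the block sizes are [2, 1, 1].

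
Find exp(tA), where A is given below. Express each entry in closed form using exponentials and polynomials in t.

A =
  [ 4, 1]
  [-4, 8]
e^{tA} =
  [-2*t*exp(6*t) + exp(6*t), t*exp(6*t)]
  [-4*t*exp(6*t), 2*t*exp(6*t) + exp(6*t)]

Strategy: write A = P · J · P⁻¹ where J is a Jordan canonical form, so e^{tA} = P · e^{tJ} · P⁻¹, and e^{tJ} can be computed block-by-block.

A has Jordan form
J =
  [6, 1]
  [0, 6]
(up to reordering of blocks).

Per-block formulas:
  For a 2×2 Jordan block J_2(6): exp(t · J_2(6)) = e^(6t)·(I + t·N), where N is the 2×2 nilpotent shift.

After assembling e^{tJ} and conjugating by P, we get:

e^{tA} =
  [-2*t*exp(6*t) + exp(6*t), t*exp(6*t)]
  [-4*t*exp(6*t), 2*t*exp(6*t) + exp(6*t)]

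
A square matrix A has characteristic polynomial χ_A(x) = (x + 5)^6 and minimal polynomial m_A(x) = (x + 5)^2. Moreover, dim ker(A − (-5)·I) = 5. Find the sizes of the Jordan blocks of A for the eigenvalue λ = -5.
Block sizes for λ = -5: [2, 1, 1, 1, 1]

Step 1 — from the characteristic polynomial, algebraic multiplicity of λ = -5 is 6. From dim ker(A − (-5)·I) = 5, there are exactly 5 Jordan blocks for λ = -5.
Step 2 — from the minimal polynomial, the factor (x + 5)^2 tells us the largest block for λ = -5 has size 2.
Step 3 — with total size 6, 5 blocks, and largest block 2, the block sizes (in nonincreasing order) are [2, 1, 1, 1, 1].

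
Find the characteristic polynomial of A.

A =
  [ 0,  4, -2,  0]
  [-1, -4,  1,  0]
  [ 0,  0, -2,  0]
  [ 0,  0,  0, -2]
x^4 + 8*x^3 + 24*x^2 + 32*x + 16

Expanding det(x·I − A) (e.g. by cofactor expansion or by noting that A is similar to its Jordan form J, which has the same characteristic polynomial as A) gives
  χ_A(x) = x^4 + 8*x^3 + 24*x^2 + 32*x + 16
which factors as (x + 2)^4. The eigenvalues (with algebraic multiplicities) are λ = -2 with multiplicity 4.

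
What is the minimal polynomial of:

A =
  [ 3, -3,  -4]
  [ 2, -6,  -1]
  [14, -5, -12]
x^3 + 15*x^2 + 75*x + 125

The characteristic polynomial is χ_A(x) = (x + 5)^3, so the eigenvalues are known. The minimal polynomial is
  m_A(x) = Π_λ (x − λ)^{k_λ}
where k_λ is the size of the *largest* Jordan block for λ (equivalently, the smallest k with (A − λI)^k v = 0 for every generalised eigenvector v of λ).

  λ = -5: largest Jordan block has size 3, contributing (x + 5)^3

So m_A(x) = (x + 5)^3 = x^3 + 15*x^2 + 75*x + 125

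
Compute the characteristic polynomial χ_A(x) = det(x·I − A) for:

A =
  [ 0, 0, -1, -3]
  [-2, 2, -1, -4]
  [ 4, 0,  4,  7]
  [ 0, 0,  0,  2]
x^4 - 8*x^3 + 24*x^2 - 32*x + 16

Expanding det(x·I − A) (e.g. by cofactor expansion or by noting that A is similar to its Jordan form J, which has the same characteristic polynomial as A) gives
  χ_A(x) = x^4 - 8*x^3 + 24*x^2 - 32*x + 16
which factors as (x - 2)^4. The eigenvalues (with algebraic multiplicities) are λ = 2 with multiplicity 4.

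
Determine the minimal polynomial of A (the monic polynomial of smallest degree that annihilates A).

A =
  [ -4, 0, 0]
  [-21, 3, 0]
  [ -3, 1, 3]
x^3 - 2*x^2 - 15*x + 36

The characteristic polynomial is χ_A(x) = (x - 3)^2*(x + 4), so the eigenvalues are known. The minimal polynomial is
  m_A(x) = Π_λ (x − λ)^{k_λ}
where k_λ is the size of the *largest* Jordan block for λ (equivalently, the smallest k with (A − λI)^k v = 0 for every generalised eigenvector v of λ).

  λ = -4: largest Jordan block has size 1, contributing (x + 4)
  λ = 3: largest Jordan block has size 2, contributing (x − 3)^2

So m_A(x) = (x - 3)^2*(x + 4) = x^3 - 2*x^2 - 15*x + 36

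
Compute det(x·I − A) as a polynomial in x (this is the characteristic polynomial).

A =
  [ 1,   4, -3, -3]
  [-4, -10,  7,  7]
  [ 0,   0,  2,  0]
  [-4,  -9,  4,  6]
x^4 + x^3 - 3*x^2 - 5*x - 2

Expanding det(x·I − A) (e.g. by cofactor expansion or by noting that A is similar to its Jordan form J, which has the same characteristic polynomial as A) gives
  χ_A(x) = x^4 + x^3 - 3*x^2 - 5*x - 2
which factors as (x - 2)*(x + 1)^3. The eigenvalues (with algebraic multiplicities) are λ = -1 with multiplicity 3, λ = 2 with multiplicity 1.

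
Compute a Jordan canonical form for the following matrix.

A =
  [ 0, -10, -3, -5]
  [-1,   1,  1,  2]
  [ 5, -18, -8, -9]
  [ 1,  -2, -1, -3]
J_3(-3) ⊕ J_1(-1)

The characteristic polynomial is
  det(x·I − A) = x^4 + 10*x^3 + 36*x^2 + 54*x + 27 = (x + 1)*(x + 3)^3

Eigenvalues and multiplicities (the geometric multiplicity of λ is n − rank(A − λI), which equals the number of Jordan blocks for λ):
  λ = -3: algebraic multiplicity = 3, geometric multiplicity = 1
  λ = -1: algebraic multiplicity = 1, geometric multiplicity = 1

Determining the block sizes for each eigenvalue:
  λ = -3: one block (gm = 1), so the single block has size am = 3 → block sizes [3]
  λ = -1: one block (gm = 1), so the single block has size am = 1 → block sizes [1]

Assembling the blocks gives a Jordan form
J =
  [-3,  1,  0,  0]
  [ 0, -3,  1,  0]
  [ 0,  0, -3,  0]
  [ 0,  0,  0, -1]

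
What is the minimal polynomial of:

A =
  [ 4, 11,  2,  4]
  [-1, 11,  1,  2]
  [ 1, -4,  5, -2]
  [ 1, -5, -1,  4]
x^3 - 18*x^2 + 108*x - 216

The characteristic polynomial is χ_A(x) = (x - 6)^4, so the eigenvalues are known. The minimal polynomial is
  m_A(x) = Π_λ (x − λ)^{k_λ}
where k_λ is the size of the *largest* Jordan block for λ (equivalently, the smallest k with (A − λI)^k v = 0 for every generalised eigenvector v of λ).

  λ = 6: largest Jordan block has size 3, contributing (x − 6)^3

So m_A(x) = (x - 6)^3 = x^3 - 18*x^2 + 108*x - 216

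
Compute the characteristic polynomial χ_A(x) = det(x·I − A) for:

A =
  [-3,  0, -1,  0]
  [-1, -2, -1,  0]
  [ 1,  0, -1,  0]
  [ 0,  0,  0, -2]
x^4 + 8*x^3 + 24*x^2 + 32*x + 16

Expanding det(x·I − A) (e.g. by cofactor expansion or by noting that A is similar to its Jordan form J, which has the same characteristic polynomial as A) gives
  χ_A(x) = x^4 + 8*x^3 + 24*x^2 + 32*x + 16
which factors as (x + 2)^4. The eigenvalues (with algebraic multiplicities) are λ = -2 with multiplicity 4.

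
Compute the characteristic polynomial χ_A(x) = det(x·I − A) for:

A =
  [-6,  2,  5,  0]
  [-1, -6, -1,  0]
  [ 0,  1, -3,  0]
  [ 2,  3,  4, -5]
x^4 + 20*x^3 + 150*x^2 + 500*x + 625

Expanding det(x·I − A) (e.g. by cofactor expansion or by noting that A is similar to its Jordan form J, which has the same characteristic polynomial as A) gives
  χ_A(x) = x^4 + 20*x^3 + 150*x^2 + 500*x + 625
which factors as (x + 5)^4. The eigenvalues (with algebraic multiplicities) are λ = -5 with multiplicity 4.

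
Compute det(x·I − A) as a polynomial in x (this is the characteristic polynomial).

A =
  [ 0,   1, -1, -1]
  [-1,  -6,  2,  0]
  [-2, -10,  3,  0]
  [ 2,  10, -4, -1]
x^4 + 4*x^3 + 6*x^2 + 4*x + 1

Expanding det(x·I − A) (e.g. by cofactor expansion or by noting that A is similar to its Jordan form J, which has the same characteristic polynomial as A) gives
  χ_A(x) = x^4 + 4*x^3 + 6*x^2 + 4*x + 1
which factors as (x + 1)^4. The eigenvalues (with algebraic multiplicities) are λ = -1 with multiplicity 4.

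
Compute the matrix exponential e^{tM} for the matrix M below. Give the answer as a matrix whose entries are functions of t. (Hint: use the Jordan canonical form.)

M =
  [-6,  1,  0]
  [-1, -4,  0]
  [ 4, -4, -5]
e^{tM} =
  [-t*exp(-5*t) + exp(-5*t), t*exp(-5*t), 0]
  [-t*exp(-5*t), t*exp(-5*t) + exp(-5*t), 0]
  [4*t*exp(-5*t), -4*t*exp(-5*t), exp(-5*t)]

Strategy: write M = P · J · P⁻¹ where J is a Jordan canonical form, so e^{tM} = P · e^{tJ} · P⁻¹, and e^{tJ} can be computed block-by-block.

M has Jordan form
J =
  [-5,  1,  0]
  [ 0, -5,  0]
  [ 0,  0, -5]
(up to reordering of blocks).

Per-block formulas:
  For a 1×1 block at λ = -5: exp(t · [-5]) = [e^(-5t)].
  For a 2×2 Jordan block J_2(-5): exp(t · J_2(-5)) = e^(-5t)·(I + t·N), where N is the 2×2 nilpotent shift.

After assembling e^{tJ} and conjugating by P, we get:

e^{tM} =
  [-t*exp(-5*t) + exp(-5*t), t*exp(-5*t), 0]
  [-t*exp(-5*t), t*exp(-5*t) + exp(-5*t), 0]
  [4*t*exp(-5*t), -4*t*exp(-5*t), exp(-5*t)]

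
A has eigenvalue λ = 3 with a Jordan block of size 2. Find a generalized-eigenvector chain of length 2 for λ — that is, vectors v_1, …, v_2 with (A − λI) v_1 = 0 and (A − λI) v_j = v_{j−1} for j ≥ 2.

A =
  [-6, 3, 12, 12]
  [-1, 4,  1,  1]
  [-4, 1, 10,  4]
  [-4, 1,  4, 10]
A Jordan chain for λ = 3 of length 2:
v_1 = (3, 1, 1, 1)ᵀ
v_2 = (0, 1, 0, 0)ᵀ

Let N = A − (3)·I. We want v_2 with N^2 v_2 = 0 but N^1 v_2 ≠ 0; then v_{j-1} := N · v_j for j = 2, …, 2.

Pick v_2 = (0, 1, 0, 0)ᵀ.
Then v_1 = N · v_2 = (3, 1, 1, 1)ᵀ.

Sanity check: (A − (3)·I) v_1 = (0, 0, 0, 0)ᵀ = 0. ✓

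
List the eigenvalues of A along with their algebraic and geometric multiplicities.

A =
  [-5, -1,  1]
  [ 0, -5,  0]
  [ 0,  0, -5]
λ = -5: alg = 3, geom = 2

Step 1 — factor the characteristic polynomial to read off the algebraic multiplicities:
  χ_A(x) = (x + 5)^3

Step 2 — compute geometric multiplicities via the rank-nullity identity g(λ) = n − rank(A − λI):
  rank(A − (-5)·I) = 1, so dim ker(A − (-5)·I) = n − 1 = 2

Summary:
  λ = -5: algebraic multiplicity = 3, geometric multiplicity = 2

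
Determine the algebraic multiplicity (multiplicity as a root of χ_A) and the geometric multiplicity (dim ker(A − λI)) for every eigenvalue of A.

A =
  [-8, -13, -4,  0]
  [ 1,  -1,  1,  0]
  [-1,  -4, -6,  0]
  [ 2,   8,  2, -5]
λ = -5: alg = 4, geom = 2

Step 1 — factor the characteristic polynomial to read off the algebraic multiplicities:
  χ_A(x) = (x + 5)^4

Step 2 — compute geometric multiplicities via the rank-nullity identity g(λ) = n − rank(A − λI):
  rank(A − (-5)·I) = 2, so dim ker(A − (-5)·I) = n − 2 = 2

Summary:
  λ = -5: algebraic multiplicity = 4, geometric multiplicity = 2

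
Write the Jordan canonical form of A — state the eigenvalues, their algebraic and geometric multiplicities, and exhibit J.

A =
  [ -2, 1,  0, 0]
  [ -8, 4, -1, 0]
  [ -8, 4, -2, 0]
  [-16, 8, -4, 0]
J_3(0) ⊕ J_1(0)

The characteristic polynomial is
  det(x·I − A) = x^4

Eigenvalues and multiplicities (the geometric multiplicity of λ is n − rank(A − λI), which equals the number of Jordan blocks for λ):
  λ = 0: algebraic multiplicity = 4, geometric multiplicity = 2

Determining the block sizes for each eigenvalue:
  λ = 0: with am = 4 and gm = 2, the partition is not yet determined (e.g. several partitions of 4 into 2 parts exist). Let N = A − (0)·I. Computing rank(N^1) = 2, rank(N^2) = 1, rank(N^3) = 0; the number of blocks of size ≥ j is rank(N^{j−1}) − rank(N^j), giving [2, 1, 1]. So we have 1 block(s) of size 3, 1 block(s) of size 1 → block sizes [3, 1]

Assembling the blocks gives a Jordan form
J =
  [0, 1, 0, 0]
  [0, 0, 1, 0]
  [0, 0, 0, 0]
  [0, 0, 0, 0]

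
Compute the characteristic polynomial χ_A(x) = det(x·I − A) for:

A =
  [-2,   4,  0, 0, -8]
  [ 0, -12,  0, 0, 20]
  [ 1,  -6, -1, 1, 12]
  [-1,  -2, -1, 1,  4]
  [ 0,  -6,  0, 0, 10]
x^5 + 4*x^4 + 4*x^3

Expanding det(x·I − A) (e.g. by cofactor expansion or by noting that A is similar to its Jordan form J, which has the same characteristic polynomial as A) gives
  χ_A(x) = x^5 + 4*x^4 + 4*x^3
which factors as x^3*(x + 2)^2. The eigenvalues (with algebraic multiplicities) are λ = -2 with multiplicity 2, λ = 0 with multiplicity 3.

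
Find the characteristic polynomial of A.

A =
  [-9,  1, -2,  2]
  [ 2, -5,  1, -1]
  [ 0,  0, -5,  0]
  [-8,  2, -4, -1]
x^4 + 20*x^3 + 150*x^2 + 500*x + 625

Expanding det(x·I − A) (e.g. by cofactor expansion or by noting that A is similar to its Jordan form J, which has the same characteristic polynomial as A) gives
  χ_A(x) = x^4 + 20*x^3 + 150*x^2 + 500*x + 625
which factors as (x + 5)^4. The eigenvalues (with algebraic multiplicities) are λ = -5 with multiplicity 4.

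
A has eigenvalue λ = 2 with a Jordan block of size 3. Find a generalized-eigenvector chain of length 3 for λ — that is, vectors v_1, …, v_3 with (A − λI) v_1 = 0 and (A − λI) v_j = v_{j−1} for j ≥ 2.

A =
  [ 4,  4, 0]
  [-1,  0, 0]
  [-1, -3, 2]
A Jordan chain for λ = 2 of length 3:
v_1 = (0, 0, 1)ᵀ
v_2 = (2, -1, -1)ᵀ
v_3 = (1, 0, 0)ᵀ

Let N = A − (2)·I. We want v_3 with N^3 v_3 = 0 but N^2 v_3 ≠ 0; then v_{j-1} := N · v_j for j = 3, …, 2.

Pick v_3 = (1, 0, 0)ᵀ.
Then v_2 = N · v_3 = (2, -1, -1)ᵀ.
Then v_1 = N · v_2 = (0, 0, 1)ᵀ.

Sanity check: (A − (2)·I) v_1 = (0, 0, 0)ᵀ = 0. ✓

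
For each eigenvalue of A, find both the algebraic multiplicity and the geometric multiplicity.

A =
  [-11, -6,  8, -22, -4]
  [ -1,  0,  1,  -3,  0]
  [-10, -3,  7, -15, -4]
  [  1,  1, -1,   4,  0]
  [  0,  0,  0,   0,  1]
λ = -3: alg = 1, geom = 1; λ = 1: alg = 4, geom = 2

Step 1 — factor the characteristic polynomial to read off the algebraic multiplicities:
  χ_A(x) = (x - 1)^4*(x + 3)

Step 2 — compute geometric multiplicities via the rank-nullity identity g(λ) = n − rank(A − λI):
  rank(A − (-3)·I) = 4, so dim ker(A − (-3)·I) = n − 4 = 1
  rank(A − (1)·I) = 3, so dim ker(A − (1)·I) = n − 3 = 2

Summary:
  λ = -3: algebraic multiplicity = 1, geometric multiplicity = 1
  λ = 1: algebraic multiplicity = 4, geometric multiplicity = 2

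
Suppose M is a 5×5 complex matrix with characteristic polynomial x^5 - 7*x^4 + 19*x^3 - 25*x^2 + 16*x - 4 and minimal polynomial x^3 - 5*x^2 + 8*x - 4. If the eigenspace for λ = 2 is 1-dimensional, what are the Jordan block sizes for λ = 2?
Block sizes for λ = 2: [2]

Step 1 — from the characteristic polynomial, algebraic multiplicity of λ = 2 is 2. From dim ker(M − (2)·I) = 1, there are exactly 1 Jordan blocks for λ = 2.
Step 2 — from the minimal polynomial, the factor (x − 2)^2 tells us the largest block for λ = 2 has size 2.
Step 3 — with total size 2, 1 blocks, and largest block 2, the block sizes (in nonincreasing order) are [2].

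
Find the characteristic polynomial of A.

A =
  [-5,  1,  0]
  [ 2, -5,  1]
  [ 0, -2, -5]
x^3 + 15*x^2 + 75*x + 125

Expanding det(x·I − A) (e.g. by cofactor expansion or by noting that A is similar to its Jordan form J, which has the same characteristic polynomial as A) gives
  χ_A(x) = x^3 + 15*x^2 + 75*x + 125
which factors as (x + 5)^3. The eigenvalues (with algebraic multiplicities) are λ = -5 with multiplicity 3.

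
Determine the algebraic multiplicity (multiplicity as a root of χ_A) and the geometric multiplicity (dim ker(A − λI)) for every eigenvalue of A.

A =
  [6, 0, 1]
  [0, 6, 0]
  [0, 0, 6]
λ = 6: alg = 3, geom = 2

Step 1 — factor the characteristic polynomial to read off the algebraic multiplicities:
  χ_A(x) = (x - 6)^3

Step 2 — compute geometric multiplicities via the rank-nullity identity g(λ) = n − rank(A − λI):
  rank(A − (6)·I) = 1, so dim ker(A − (6)·I) = n − 1 = 2

Summary:
  λ = 6: algebraic multiplicity = 3, geometric multiplicity = 2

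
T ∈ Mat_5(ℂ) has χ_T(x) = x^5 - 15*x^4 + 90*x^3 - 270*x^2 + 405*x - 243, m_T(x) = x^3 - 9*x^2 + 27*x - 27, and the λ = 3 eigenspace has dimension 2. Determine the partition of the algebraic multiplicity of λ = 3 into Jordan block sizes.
Block sizes for λ = 3: [3, 2]

Step 1 — from the characteristic polynomial, algebraic multiplicity of λ = 3 is 5. From dim ker(T − (3)·I) = 2, there are exactly 2 Jordan blocks for λ = 3.
Step 2 — from the minimal polynomial, the factor (x − 3)^3 tells us the largest block for λ = 3 has size 3.
Step 3 — with total size 5, 2 blocks, and largest block 3, the block sizes (in nonincreasing order) are [3, 2].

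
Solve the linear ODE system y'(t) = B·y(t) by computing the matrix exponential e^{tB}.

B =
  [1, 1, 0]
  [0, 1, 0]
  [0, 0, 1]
e^{tB} =
  [exp(t), t*exp(t), 0]
  [0, exp(t), 0]
  [0, 0, exp(t)]

Strategy: write B = P · J · P⁻¹ where J is a Jordan canonical form, so e^{tB} = P · e^{tJ} · P⁻¹, and e^{tJ} can be computed block-by-block.

B has Jordan form
J =
  [1, 1, 0]
  [0, 1, 0]
  [0, 0, 1]
(up to reordering of blocks).

Per-block formulas:
  For a 2×2 Jordan block J_2(1): exp(t · J_2(1)) = e^(1t)·(I + t·N), where N is the 2×2 nilpotent shift.
  For a 1×1 block at λ = 1: exp(t · [1]) = [e^(1t)].

After assembling e^{tJ} and conjugating by P, we get:

e^{tB} =
  [exp(t), t*exp(t), 0]
  [0, exp(t), 0]
  [0, 0, exp(t)]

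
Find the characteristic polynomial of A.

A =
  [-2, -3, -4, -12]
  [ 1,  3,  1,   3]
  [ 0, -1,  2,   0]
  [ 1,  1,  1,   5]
x^4 - 8*x^3 + 24*x^2 - 32*x + 16

Expanding det(x·I − A) (e.g. by cofactor expansion or by noting that A is similar to its Jordan form J, which has the same characteristic polynomial as A) gives
  χ_A(x) = x^4 - 8*x^3 + 24*x^2 - 32*x + 16
which factors as (x - 2)^4. The eigenvalues (with algebraic multiplicities) are λ = 2 with multiplicity 4.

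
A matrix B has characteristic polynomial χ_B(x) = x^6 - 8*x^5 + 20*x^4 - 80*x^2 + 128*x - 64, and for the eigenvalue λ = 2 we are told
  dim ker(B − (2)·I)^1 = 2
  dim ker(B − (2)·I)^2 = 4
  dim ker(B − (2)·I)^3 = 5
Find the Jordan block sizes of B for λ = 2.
Block sizes for λ = 2: [3, 2]

From the dimensions of kernels of powers, the number of Jordan blocks of size at least j is d_j − d_{j−1} where d_j = dim ker(N^j) (with d_0 = 0). Computing the differences gives [2, 2, 1].
The number of blocks of size exactly k is (#blocks of size ≥ k) − (#blocks of size ≥ k + 1), so the partition is: 1 block(s) of size 2, 1 block(s) of size 3.
In nonincreasing order the block sizes are [3, 2].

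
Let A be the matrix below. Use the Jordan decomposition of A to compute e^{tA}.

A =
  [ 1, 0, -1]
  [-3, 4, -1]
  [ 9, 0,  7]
e^{tA} =
  [-3*t*exp(4*t) + exp(4*t), 0, -t*exp(4*t)]
  [-3*t*exp(4*t), exp(4*t), -t*exp(4*t)]
  [9*t*exp(4*t), 0, 3*t*exp(4*t) + exp(4*t)]

Strategy: write A = P · J · P⁻¹ where J is a Jordan canonical form, so e^{tA} = P · e^{tJ} · P⁻¹, and e^{tJ} can be computed block-by-block.

A has Jordan form
J =
  [4, 1, 0]
  [0, 4, 0]
  [0, 0, 4]
(up to reordering of blocks).

Per-block formulas:
  For a 1×1 block at λ = 4: exp(t · [4]) = [e^(4t)].
  For a 2×2 Jordan block J_2(4): exp(t · J_2(4)) = e^(4t)·(I + t·N), where N is the 2×2 nilpotent shift.

After assembling e^{tJ} and conjugating by P, we get:

e^{tA} =
  [-3*t*exp(4*t) + exp(4*t), 0, -t*exp(4*t)]
  [-3*t*exp(4*t), exp(4*t), -t*exp(4*t)]
  [9*t*exp(4*t), 0, 3*t*exp(4*t) + exp(4*t)]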